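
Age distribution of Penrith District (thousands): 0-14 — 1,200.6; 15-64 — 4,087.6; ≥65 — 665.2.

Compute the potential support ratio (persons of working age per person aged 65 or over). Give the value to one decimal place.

Potential support ratio = 4,087.6 / 665.2 = 6.1

Potential support ratio: 6.1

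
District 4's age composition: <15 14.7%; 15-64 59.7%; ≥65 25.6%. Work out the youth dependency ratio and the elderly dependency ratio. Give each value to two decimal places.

Youth dependency ratio = 14.7 / 59.7 × 100 = 24.62
Old-age dependency ratio = 25.6 / 59.7 × 100 = 42.88

Youth dependency ratio: 24.62
Old-age dependency ratio: 42.88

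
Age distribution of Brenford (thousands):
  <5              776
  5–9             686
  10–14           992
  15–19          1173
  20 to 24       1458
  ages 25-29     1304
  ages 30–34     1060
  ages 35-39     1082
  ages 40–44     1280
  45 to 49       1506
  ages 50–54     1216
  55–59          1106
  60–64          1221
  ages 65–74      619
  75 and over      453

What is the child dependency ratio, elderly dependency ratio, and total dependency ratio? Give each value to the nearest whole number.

Youth dependency ratio: 20
Old-age dependency ratio: 9
Total dependency ratio: 28

0–14: 776 + 686 + 992 = 2454
15–64: 1173 + 1458 + 1304 + 1060 + 1082 + 1280 + 1506 + 1216 + 1106 + 1221 = 12406
65+: 619 + 453 = 1072
Youth dependency ratio = 2454 / 12406 × 100 = 20
Old-age dependency ratio = 1072 / 12406 × 100 = 9
Total dependency ratio = (2454 + 1072) / 12406 × 100 = 3526 / 12406 × 100 = 28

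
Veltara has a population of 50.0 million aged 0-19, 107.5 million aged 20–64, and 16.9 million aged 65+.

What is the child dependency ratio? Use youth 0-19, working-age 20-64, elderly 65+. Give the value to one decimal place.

Youth dependency ratio = 50.0 / 107.5 × 100 = 46.5

Youth dependency ratio: 46.5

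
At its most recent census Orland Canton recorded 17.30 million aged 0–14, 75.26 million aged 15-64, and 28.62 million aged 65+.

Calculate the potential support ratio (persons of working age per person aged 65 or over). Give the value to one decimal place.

Potential support ratio: 2.6

Potential support ratio = 75.26 / 28.62 = 2.6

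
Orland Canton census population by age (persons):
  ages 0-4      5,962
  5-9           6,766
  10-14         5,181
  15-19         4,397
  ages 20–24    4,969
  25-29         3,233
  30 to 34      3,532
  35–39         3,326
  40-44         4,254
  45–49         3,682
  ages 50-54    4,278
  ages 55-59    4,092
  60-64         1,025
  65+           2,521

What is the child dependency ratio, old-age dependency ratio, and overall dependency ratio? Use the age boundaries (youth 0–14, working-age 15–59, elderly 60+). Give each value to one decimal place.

Youth dependency ratio: 50.1
Old-age dependency ratio: 9.9
Total dependency ratio: 60.0

0–14: 5,962 + 6,766 + 5,181 = 17,909
15–59: 4,397 + 4,969 + 3,233 + 3,532 + 3,326 + 4,254 + 3,682 + 4,278 + 4,092 = 35,763
60+: 1,025 + 2,521 = 3,546
Youth dependency ratio = 17,909 / 35,763 × 100 = 50.1
Old-age dependency ratio = 3,546 / 35,763 × 100 = 9.9
Total dependency ratio = (17,909 + 3,546) / 35,763 × 100 = 21,455 / 35,763 × 100 = 60.0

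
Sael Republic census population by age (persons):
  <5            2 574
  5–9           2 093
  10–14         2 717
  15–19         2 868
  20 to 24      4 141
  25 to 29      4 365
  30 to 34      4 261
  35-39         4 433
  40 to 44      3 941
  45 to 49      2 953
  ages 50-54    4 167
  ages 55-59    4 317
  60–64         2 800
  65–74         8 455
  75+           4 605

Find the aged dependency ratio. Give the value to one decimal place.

Old-age dependency ratio: 34.1

0–14: 2 574 + 2 093 + 2 717 = 7 384
15–64: 2 868 + 4 141 + 4 365 + 4 261 + 4 433 + 3 941 + 2 953 + 4 167 + 4 317 + 2 800 = 38 246
65+: 8 455 + 4 605 = 13 060
Old-age dependency ratio = 13 060 / 38 246 × 100 = 34.1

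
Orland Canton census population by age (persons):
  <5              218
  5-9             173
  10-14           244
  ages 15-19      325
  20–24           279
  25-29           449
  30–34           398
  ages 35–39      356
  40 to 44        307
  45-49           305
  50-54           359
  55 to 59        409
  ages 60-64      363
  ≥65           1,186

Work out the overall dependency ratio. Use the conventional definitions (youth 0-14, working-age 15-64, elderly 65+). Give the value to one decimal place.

0–14: 218 + 173 + 244 = 635
15–64: 325 + 279 + 449 + 398 + 356 + 307 + 305 + 359 + 409 + 363 = 3,550
65+: 1,186
Total dependency ratio = (635 + 1,186) / 3,550 × 100 = 1,821 / 3,550 × 100 = 51.3

Total dependency ratio: 51.3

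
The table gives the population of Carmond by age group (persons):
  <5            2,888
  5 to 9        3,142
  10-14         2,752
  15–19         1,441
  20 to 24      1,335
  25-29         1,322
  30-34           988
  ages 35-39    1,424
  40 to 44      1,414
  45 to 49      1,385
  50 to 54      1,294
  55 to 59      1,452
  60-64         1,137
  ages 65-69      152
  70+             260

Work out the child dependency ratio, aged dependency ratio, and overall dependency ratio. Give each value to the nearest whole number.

0–14: 2,888 + 3,142 + 2,752 = 8,782
15–64: 1,441 + 1,335 + 1,322 + 988 + 1,424 + 1,414 + 1,385 + 1,294 + 1,452 + 1,137 = 13,192
65+: 152 + 260 = 412
Youth dependency ratio = 8,782 / 13,192 × 100 = 67
Old-age dependency ratio = 412 / 13,192 × 100 = 3
Total dependency ratio = (8,782 + 412) / 13,192 × 100 = 9,194 / 13,192 × 100 = 70

Youth dependency ratio: 67
Old-age dependency ratio: 3
Total dependency ratio: 70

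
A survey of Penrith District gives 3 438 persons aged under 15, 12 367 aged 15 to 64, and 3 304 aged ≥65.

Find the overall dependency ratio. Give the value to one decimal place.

Total dependency ratio: 54.5

Total dependency ratio = (3 438 + 3 304) / 12 367 × 100 = 6 742 / 12 367 × 100 = 54.5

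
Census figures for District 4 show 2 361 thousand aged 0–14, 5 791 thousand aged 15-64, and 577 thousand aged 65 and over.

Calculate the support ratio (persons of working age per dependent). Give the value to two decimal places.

Support ratio: 1.97

Support ratio = 5 791 / (2 361 + 577) = 5 791 / 2 938 = 1.97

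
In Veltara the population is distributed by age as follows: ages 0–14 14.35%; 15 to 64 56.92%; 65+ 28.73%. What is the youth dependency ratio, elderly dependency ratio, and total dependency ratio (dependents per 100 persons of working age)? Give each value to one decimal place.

Youth dependency ratio: 25.2
Old-age dependency ratio: 50.5
Total dependency ratio: 75.7

Youth dependency ratio = 14.35 / 56.92 × 100 = 25.2
Old-age dependency ratio = 28.73 / 56.92 × 100 = 50.5
Total dependency ratio = (14.35 + 28.73) / 56.92 × 100 = 43.08 / 56.92 × 100 = 75.7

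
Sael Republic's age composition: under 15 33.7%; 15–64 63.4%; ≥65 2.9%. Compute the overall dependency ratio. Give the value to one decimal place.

Total dependency ratio = (33.7 + 2.9) / 63.4 × 100 = 36.6 / 63.4 × 100 = 57.7

Total dependency ratio: 57.7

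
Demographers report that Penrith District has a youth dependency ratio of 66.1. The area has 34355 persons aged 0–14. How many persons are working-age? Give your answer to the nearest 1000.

Youth dependency ratio = youth / working-age × 100
66.1 = 34355 / W × 100
⇒ 52000

Working-age: 52000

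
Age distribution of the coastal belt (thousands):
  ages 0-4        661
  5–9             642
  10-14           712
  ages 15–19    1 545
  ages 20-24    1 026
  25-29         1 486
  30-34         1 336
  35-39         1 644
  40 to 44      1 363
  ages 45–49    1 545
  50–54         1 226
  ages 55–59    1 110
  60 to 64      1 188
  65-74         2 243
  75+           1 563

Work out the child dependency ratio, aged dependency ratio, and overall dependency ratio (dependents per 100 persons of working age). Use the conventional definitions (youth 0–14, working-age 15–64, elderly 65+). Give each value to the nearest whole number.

Youth dependency ratio: 15
Old-age dependency ratio: 28
Total dependency ratio: 43

0–14: 661 + 642 + 712 = 2 015
15–64: 1 545 + 1 026 + 1 486 + 1 336 + 1 644 + 1 363 + 1 545 + 1 226 + 1 110 + 1 188 = 13 469
65+: 2 243 + 1 563 = 3 806
Youth dependency ratio = 2 015 / 13 469 × 100 = 15
Old-age dependency ratio = 3 806 / 13 469 × 100 = 28
Total dependency ratio = (2 015 + 3 806) / 13 469 × 100 = 5 821 / 13 469 × 100 = 43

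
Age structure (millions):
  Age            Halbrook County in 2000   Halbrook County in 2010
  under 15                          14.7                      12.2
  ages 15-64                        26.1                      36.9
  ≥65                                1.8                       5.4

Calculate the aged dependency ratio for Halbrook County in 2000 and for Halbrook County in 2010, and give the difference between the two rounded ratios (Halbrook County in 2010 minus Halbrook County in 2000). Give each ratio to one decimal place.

Halbrook County in 2000: 1.8 / 26.1 × 100 = 6.9
Halbrook County in 2010: 5.4 / 36.9 × 100 = 14.6

Halbrook County in 2000: 6.9
Halbrook County in 2010: 14.6
Difference: +7.7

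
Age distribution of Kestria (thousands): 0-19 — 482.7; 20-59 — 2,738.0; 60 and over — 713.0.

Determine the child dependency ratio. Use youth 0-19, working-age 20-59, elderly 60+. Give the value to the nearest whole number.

Youth dependency ratio = 482.7 / 2,738.0 × 100 = 18

Youth dependency ratio: 18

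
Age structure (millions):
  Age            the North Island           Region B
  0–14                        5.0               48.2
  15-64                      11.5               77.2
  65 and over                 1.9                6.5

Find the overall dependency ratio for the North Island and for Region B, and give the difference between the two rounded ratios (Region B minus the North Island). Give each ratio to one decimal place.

the North Island: 60.0
Region B: 70.9
Difference: +10.9

the North Island: (5.0 + 1.9) / 11.5 × 100 = 6.9 / 11.5 × 100 = 60.0
Region B: (48.2 + 6.5) / 77.2 × 100 = 54.7 / 77.2 × 100 = 70.9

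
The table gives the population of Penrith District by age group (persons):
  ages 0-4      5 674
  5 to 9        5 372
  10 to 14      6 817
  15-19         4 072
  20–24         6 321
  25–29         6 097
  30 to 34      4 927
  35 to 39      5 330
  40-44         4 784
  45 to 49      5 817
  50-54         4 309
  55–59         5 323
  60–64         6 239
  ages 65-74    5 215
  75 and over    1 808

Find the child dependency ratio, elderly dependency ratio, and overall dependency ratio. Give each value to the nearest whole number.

0–14: 5 674 + 5 372 + 6 817 = 17 863
15–64: 4 072 + 6 321 + 6 097 + 4 927 + 5 330 + 4 784 + 5 817 + 4 309 + 5 323 + 6 239 = 53 219
65+: 5 215 + 1 808 = 7 023
Youth dependency ratio = 17 863 / 53 219 × 100 = 34
Old-age dependency ratio = 7 023 / 53 219 × 100 = 13
Total dependency ratio = (17 863 + 7 023) / 53 219 × 100 = 24 886 / 53 219 × 100 = 47

Youth dependency ratio: 34
Old-age dependency ratio: 13
Total dependency ratio: 47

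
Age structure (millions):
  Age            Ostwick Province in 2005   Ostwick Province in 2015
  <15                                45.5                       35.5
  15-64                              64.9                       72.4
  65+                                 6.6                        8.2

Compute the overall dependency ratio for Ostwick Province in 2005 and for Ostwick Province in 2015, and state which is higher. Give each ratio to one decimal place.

Ostwick Province in 2005: 80.3
Ostwick Province in 2015: 60.4
Higher: Ostwick Province in 2005

Ostwick Province in 2005: (45.5 + 6.6) / 64.9 × 100 = 52.1 / 64.9 × 100 = 80.3
Ostwick Province in 2015: (35.5 + 8.2) / 72.4 × 100 = 43.7 / 72.4 × 100 = 60.4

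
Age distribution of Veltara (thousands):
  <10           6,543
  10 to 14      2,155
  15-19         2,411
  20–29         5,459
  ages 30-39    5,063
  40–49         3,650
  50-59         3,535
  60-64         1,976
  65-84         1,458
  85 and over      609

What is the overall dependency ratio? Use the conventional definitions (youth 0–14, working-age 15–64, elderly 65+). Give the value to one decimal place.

0–14: 6,543 + 2,155 = 8,698
15–64: 2,411 + 5,459 + 5,063 + 3,650 + 3,535 + 1,976 = 22,094
65+: 1,458 + 609 = 2,067
Total dependency ratio = (8,698 + 2,067) / 22,094 × 100 = 10,765 / 22,094 × 100 = 48.7

Total dependency ratio: 48.7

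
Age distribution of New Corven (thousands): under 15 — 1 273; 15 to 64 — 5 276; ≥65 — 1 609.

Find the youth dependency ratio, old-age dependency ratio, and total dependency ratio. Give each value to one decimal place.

Youth dependency ratio = 1 273 / 5 276 × 100 = 24.1
Old-age dependency ratio = 1 609 / 5 276 × 100 = 30.5
Total dependency ratio = (1 273 + 1 609) / 5 276 × 100 = 2 882 / 5 276 × 100 = 54.6

Youth dependency ratio: 24.1
Old-age dependency ratio: 30.5
Total dependency ratio: 54.6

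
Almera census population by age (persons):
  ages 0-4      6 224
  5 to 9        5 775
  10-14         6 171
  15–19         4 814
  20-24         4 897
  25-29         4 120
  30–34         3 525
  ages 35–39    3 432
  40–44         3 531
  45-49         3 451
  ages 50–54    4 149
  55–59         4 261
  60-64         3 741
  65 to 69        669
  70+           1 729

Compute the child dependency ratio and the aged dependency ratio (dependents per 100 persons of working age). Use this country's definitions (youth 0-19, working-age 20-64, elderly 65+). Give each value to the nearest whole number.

Youth dependency ratio: 65
Old-age dependency ratio: 7

0–19: 6 224 + 5 775 + 6 171 + 4 814 = 22 984
20–64: 4 897 + 4 120 + 3 525 + 3 432 + 3 531 + 3 451 + 4 149 + 4 261 + 3 741 = 35 107
65+: 669 + 1 729 = 2 398
Youth dependency ratio = 22 984 / 35 107 × 100 = 65
Old-age dependency ratio = 2 398 / 35 107 × 100 = 7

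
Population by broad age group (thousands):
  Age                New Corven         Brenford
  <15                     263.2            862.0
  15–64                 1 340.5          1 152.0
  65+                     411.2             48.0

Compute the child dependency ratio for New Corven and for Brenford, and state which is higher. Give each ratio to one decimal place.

New Corven: 19.6
Brenford: 74.8
Higher: Brenford

New Corven: 263.2 / 1 340.5 × 100 = 19.6
Brenford: 862.0 / 1 152.0 × 100 = 74.8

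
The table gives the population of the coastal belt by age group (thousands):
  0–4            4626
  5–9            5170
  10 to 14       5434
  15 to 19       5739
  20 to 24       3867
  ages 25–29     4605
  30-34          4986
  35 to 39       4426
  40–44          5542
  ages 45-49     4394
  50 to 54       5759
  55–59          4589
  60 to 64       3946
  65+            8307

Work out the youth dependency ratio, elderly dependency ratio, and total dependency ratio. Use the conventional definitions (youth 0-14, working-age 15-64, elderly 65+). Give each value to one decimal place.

Youth dependency ratio: 31.8
Old-age dependency ratio: 17.4
Total dependency ratio: 49.2

0–14: 4626 + 5170 + 5434 = 15230
15–64: 5739 + 3867 + 4605 + 4986 + 4426 + 5542 + 4394 + 5759 + 4589 + 3946 = 47853
65+: 8307
Youth dependency ratio = 15230 / 47853 × 100 = 31.8
Old-age dependency ratio = 8307 / 47853 × 100 = 17.4
Total dependency ratio = (15230 + 8307) / 47853 × 100 = 23537 / 47853 × 100 = 49.2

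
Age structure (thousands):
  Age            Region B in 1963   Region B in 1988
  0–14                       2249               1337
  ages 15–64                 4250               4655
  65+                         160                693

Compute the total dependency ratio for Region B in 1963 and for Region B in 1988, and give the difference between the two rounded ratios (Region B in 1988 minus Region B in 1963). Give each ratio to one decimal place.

Region B in 1963: 56.7
Region B in 1988: 43.6
Difference: -13.1

Region B in 1963: (2249 + 160) / 4250 × 100 = 2409 / 4250 × 100 = 56.7
Region B in 1988: (1337 + 693) / 4655 × 100 = 2030 / 4655 × 100 = 43.6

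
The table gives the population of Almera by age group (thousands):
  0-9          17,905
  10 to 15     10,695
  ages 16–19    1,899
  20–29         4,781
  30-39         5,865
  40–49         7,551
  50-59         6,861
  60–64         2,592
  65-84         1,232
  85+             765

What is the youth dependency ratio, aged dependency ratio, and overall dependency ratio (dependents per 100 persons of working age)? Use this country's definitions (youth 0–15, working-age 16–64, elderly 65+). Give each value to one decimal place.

Youth dependency ratio: 96.8
Old-age dependency ratio: 6.8
Total dependency ratio: 103.5

0–15: 17,905 + 10,695 = 28,600
16–64: 1,899 + 4,781 + 5,865 + 7,551 + 6,861 + 2,592 = 29,549
65+: 1,232 + 765 = 1,997
Youth dependency ratio = 28,600 / 29,549 × 100 = 96.8
Old-age dependency ratio = 1,997 / 29,549 × 100 = 6.8
Total dependency ratio = (28,600 + 1,997) / 29,549 × 100 = 30,597 / 29,549 × 100 = 103.5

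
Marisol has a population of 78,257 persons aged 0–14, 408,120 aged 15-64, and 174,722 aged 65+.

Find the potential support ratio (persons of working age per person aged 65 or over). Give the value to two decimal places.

Potential support ratio: 2.34

Potential support ratio = 408,120 / 174,722 = 2.34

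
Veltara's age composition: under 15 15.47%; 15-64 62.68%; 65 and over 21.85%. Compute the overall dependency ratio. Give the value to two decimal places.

Total dependency ratio: 59.54

Total dependency ratio = (15.47 + 21.85) / 62.68 × 100 = 37.32 / 62.68 × 100 = 59.54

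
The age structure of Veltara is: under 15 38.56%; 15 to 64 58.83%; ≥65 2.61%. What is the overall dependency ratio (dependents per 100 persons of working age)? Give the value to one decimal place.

Total dependency ratio = (38.56 + 2.61) / 58.83 × 100 = 41.17 / 58.83 × 100 = 70.0

Total dependency ratio: 70.0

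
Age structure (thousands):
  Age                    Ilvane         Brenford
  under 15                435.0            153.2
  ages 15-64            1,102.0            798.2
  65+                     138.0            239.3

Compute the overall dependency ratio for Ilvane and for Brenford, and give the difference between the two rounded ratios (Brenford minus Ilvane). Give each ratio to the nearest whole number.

Ilvane: (435.0 + 138.0) / 1,102.0 × 100 = 573.0 / 1,102.0 × 100 = 52
Brenford: (153.2 + 239.3) / 798.2 × 100 = 392.5 / 798.2 × 100 = 49

Ilvane: 52
Brenford: 49
Difference: -3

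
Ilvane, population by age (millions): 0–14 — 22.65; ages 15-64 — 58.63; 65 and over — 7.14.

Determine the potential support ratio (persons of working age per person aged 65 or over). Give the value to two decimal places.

Potential support ratio: 8.21

Potential support ratio = 58.63 / 7.14 = 8.21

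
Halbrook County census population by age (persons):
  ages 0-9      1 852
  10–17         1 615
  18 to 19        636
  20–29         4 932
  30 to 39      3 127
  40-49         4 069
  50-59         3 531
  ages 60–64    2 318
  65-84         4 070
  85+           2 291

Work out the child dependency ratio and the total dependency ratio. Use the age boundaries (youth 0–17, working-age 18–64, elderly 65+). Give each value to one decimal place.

Youth dependency ratio: 18.6
Total dependency ratio: 52.8

0–17: 1 852 + 1 615 = 3 467
18–64: 636 + 4 932 + 3 127 + 4 069 + 3 531 + 2 318 = 18 613
65+: 4 070 + 2 291 = 6 361
Youth dependency ratio = 3 467 / 18 613 × 100 = 18.6
Total dependency ratio = (3 467 + 6 361) / 18 613 × 100 = 9 828 / 18 613 × 100 = 52.8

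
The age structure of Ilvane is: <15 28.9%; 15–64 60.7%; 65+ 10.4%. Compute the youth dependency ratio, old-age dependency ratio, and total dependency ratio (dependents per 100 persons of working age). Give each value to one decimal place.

Youth dependency ratio: 47.6
Old-age dependency ratio: 17.1
Total dependency ratio: 64.7

Youth dependency ratio = 28.9 / 60.7 × 100 = 47.6
Old-age dependency ratio = 10.4 / 60.7 × 100 = 17.1
Total dependency ratio = (28.9 + 10.4) / 60.7 × 100 = 39.3 / 60.7 × 100 = 64.7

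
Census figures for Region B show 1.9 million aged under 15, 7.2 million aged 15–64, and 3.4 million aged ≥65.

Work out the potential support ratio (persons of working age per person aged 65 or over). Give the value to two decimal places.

Potential support ratio = 7.2 / 3.4 = 2.12

Potential support ratio: 2.12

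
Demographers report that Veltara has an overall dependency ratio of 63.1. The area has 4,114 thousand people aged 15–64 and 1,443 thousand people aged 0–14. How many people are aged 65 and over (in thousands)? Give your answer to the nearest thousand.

Total dependency ratio = (youth + elderly) / working-age × 100
63.1 = (1,443 + E) / 4,114 × 100
⇒ 1,153

Aged 65 and over: 1,153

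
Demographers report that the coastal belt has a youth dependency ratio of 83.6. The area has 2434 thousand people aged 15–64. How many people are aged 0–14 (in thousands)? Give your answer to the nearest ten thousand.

Youth dependency ratio = youth / working-age × 100
83.6 = Y / 2434 × 100
⇒ 2030

Aged 0–14: 2030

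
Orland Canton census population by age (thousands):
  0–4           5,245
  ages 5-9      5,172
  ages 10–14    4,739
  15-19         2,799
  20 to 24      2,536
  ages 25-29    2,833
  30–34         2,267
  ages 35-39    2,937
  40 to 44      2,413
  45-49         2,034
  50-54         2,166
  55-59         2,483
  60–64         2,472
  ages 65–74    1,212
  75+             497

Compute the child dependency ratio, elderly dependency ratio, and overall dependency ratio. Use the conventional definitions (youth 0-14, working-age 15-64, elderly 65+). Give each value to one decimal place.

Youth dependency ratio: 60.8
Old-age dependency ratio: 6.9
Total dependency ratio: 67.6

0–14: 5,245 + 5,172 + 4,739 = 15,156
15–64: 2,799 + 2,536 + 2,833 + 2,267 + 2,937 + 2,413 + 2,034 + 2,166 + 2,483 + 2,472 = 24,940
65+: 1,212 + 497 = 1,709
Youth dependency ratio = 15,156 / 24,940 × 100 = 60.8
Old-age dependency ratio = 1,709 / 24,940 × 100 = 6.9
Total dependency ratio = (15,156 + 1,709) / 24,940 × 100 = 16,865 / 24,940 × 100 = 67.6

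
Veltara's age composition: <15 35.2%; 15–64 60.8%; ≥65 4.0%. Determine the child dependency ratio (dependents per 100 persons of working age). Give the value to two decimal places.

Youth dependency ratio = 35.2 / 60.8 × 100 = 57.89

Youth dependency ratio: 57.89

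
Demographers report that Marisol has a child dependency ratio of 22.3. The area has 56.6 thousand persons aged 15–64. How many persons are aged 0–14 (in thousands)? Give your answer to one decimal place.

Youth dependency ratio = youth / working-age × 100
22.3 = Y / 56.6 × 100
⇒ 12.6

Aged 0–14: 12.6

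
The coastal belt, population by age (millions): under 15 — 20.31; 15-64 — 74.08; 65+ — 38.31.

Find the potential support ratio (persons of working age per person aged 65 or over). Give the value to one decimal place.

Potential support ratio = 74.08 / 38.31 = 1.9

Potential support ratio: 1.9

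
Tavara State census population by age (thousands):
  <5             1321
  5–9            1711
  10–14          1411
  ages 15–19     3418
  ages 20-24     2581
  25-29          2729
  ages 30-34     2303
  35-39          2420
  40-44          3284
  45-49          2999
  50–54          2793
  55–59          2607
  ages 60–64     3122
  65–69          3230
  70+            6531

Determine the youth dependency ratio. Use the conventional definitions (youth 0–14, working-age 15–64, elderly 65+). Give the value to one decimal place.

Youth dependency ratio: 15.7

0–14: 1321 + 1711 + 1411 = 4443
15–64: 3418 + 2581 + 2729 + 2303 + 2420 + 3284 + 2999 + 2793 + 2607 + 3122 = 28256
65+: 3230 + 6531 = 9761
Youth dependency ratio = 4443 / 28256 × 100 = 15.7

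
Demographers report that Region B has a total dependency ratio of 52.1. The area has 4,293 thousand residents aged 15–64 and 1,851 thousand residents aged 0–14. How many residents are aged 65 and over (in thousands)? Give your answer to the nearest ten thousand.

Aged 65 and over: 390

Total dependency ratio = (youth + elderly) / working-age × 100
52.1 = (1,851 + E) / 4,293 × 100
⇒ 390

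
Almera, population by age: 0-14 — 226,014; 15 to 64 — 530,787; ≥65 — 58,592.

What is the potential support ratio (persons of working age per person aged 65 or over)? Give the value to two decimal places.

Potential support ratio: 9.06

Potential support ratio = 530,787 / 58,592 = 9.06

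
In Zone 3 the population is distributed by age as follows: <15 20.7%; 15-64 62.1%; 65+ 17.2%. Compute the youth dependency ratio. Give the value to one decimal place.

Youth dependency ratio = 20.7 / 62.1 × 100 = 33.3

Youth dependency ratio: 33.3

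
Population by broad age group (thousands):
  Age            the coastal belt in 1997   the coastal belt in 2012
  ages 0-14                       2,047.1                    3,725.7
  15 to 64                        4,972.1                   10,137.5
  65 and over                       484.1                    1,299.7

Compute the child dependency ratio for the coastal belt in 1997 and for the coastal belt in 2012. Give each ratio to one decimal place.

the coastal belt in 1997: 2,047.1 / 4,972.1 × 100 = 41.2
the coastal belt in 2012: 3,725.7 / 10,137.5 × 100 = 36.8

the coastal belt in 1997: 41.2
the coastal belt in 2012: 36.8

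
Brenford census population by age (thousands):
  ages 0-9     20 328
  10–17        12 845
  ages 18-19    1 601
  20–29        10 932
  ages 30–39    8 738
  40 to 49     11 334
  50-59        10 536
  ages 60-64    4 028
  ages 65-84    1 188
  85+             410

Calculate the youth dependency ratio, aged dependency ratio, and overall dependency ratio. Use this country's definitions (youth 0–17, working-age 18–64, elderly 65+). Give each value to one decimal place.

Youth dependency ratio: 70.3
Old-age dependency ratio: 3.4
Total dependency ratio: 73.7

0–17: 20 328 + 12 845 = 33 173
18–64: 1 601 + 10 932 + 8 738 + 11 334 + 10 536 + 4 028 = 47 169
65+: 1 188 + 410 = 1 598
Youth dependency ratio = 33 173 / 47 169 × 100 = 70.3
Old-age dependency ratio = 1 598 / 47 169 × 100 = 3.4
Total dependency ratio = (33 173 + 1 598) / 47 169 × 100 = 34 771 / 47 169 × 100 = 73.7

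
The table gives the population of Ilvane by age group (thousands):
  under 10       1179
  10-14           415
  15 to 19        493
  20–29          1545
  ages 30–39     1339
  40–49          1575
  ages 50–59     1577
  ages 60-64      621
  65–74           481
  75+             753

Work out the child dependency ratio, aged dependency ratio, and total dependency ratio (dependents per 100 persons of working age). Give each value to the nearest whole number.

Youth dependency ratio: 22
Old-age dependency ratio: 17
Total dependency ratio: 40

0–14: 1179 + 415 = 1594
15–64: 493 + 1545 + 1339 + 1575 + 1577 + 621 = 7150
65+: 481 + 753 = 1234
Youth dependency ratio = 1594 / 7150 × 100 = 22
Old-age dependency ratio = 1234 / 7150 × 100 = 17
Total dependency ratio = (1594 + 1234) / 7150 × 100 = 2828 / 7150 × 100 = 40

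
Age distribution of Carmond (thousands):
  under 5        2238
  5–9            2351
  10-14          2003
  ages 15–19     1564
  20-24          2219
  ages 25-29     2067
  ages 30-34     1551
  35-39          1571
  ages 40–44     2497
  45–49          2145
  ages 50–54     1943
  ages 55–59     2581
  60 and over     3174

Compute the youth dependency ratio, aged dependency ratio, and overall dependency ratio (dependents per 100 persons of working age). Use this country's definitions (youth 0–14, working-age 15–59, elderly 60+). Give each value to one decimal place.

0–14: 2238 + 2351 + 2003 = 6592
15–59: 1564 + 2219 + 2067 + 1551 + 1571 + 2497 + 2145 + 1943 + 2581 = 18138
60+: 3174
Youth dependency ratio = 6592 / 18138 × 100 = 36.3
Old-age dependency ratio = 3174 / 18138 × 100 = 17.5
Total dependency ratio = (6592 + 3174) / 18138 × 100 = 9766 / 18138 × 100 = 53.8

Youth dependency ratio: 36.3
Old-age dependency ratio: 17.5
Total dependency ratio: 53.8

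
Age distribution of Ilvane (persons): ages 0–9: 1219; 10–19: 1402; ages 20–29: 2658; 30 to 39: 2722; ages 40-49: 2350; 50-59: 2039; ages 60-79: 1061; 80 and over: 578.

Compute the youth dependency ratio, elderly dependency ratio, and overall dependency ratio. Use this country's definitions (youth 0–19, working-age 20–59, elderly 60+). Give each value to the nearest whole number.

0–19: 1219 + 1402 = 2621
20–59: 2658 + 2722 + 2350 + 2039 = 9769
60+: 1061 + 578 = 1639
Youth dependency ratio = 2621 / 9769 × 100 = 27
Old-age dependency ratio = 1639 / 9769 × 100 = 17
Total dependency ratio = (2621 + 1639) / 9769 × 100 = 4260 / 9769 × 100 = 44

Youth dependency ratio: 27
Old-age dependency ratio: 17
Total dependency ratio: 44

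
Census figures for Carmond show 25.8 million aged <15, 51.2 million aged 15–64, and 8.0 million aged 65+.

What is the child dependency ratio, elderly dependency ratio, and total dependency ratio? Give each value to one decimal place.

Youth dependency ratio: 50.4
Old-age dependency ratio: 15.6
Total dependency ratio: 66.0

Youth dependency ratio = 25.8 / 51.2 × 100 = 50.4
Old-age dependency ratio = 8.0 / 51.2 × 100 = 15.6
Total dependency ratio = (25.8 + 8.0) / 51.2 × 100 = 33.8 / 51.2 × 100 = 66.0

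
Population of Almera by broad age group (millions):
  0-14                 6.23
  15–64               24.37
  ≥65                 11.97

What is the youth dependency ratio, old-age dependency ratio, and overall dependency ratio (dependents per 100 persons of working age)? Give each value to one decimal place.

Youth dependency ratio: 25.6
Old-age dependency ratio: 49.1
Total dependency ratio: 74.7

Youth dependency ratio = 6.23 / 24.37 × 100 = 25.6
Old-age dependency ratio = 11.97 / 24.37 × 100 = 49.1
Total dependency ratio = (6.23 + 11.97) / 24.37 × 100 = 18.20 / 24.37 × 100 = 74.7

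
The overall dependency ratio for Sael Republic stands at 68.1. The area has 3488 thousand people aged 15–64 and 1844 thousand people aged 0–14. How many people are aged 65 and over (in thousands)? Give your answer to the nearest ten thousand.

Total dependency ratio = (youth + elderly) / working-age × 100
68.1 = (1844 + E) / 3488 × 100
⇒ 530

Aged 65 and over: 530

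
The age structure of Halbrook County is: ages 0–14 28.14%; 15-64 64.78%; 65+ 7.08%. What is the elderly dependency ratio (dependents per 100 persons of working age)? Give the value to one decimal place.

Old-age dependency ratio: 10.9

Old-age dependency ratio = 7.08 / 64.78 × 100 = 10.9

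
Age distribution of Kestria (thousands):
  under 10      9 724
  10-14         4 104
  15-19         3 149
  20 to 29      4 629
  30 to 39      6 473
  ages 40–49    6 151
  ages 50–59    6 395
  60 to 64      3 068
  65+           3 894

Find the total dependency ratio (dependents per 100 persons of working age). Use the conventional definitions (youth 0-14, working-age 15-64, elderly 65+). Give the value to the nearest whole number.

0–14: 9 724 + 4 104 = 13 828
15–64: 3 149 + 4 629 + 6 473 + 6 151 + 6 395 + 3 068 = 29 865
65+: 3 894
Total dependency ratio = (13 828 + 3 894) / 29 865 × 100 = 17 722 / 29 865 × 100 = 59

Total dependency ratio: 59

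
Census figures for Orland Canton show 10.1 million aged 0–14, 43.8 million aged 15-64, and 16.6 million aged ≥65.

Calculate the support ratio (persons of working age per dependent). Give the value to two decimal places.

Support ratio: 1.64

Support ratio = 43.8 / (10.1 + 16.6) = 43.8 / 26.7 = 1.64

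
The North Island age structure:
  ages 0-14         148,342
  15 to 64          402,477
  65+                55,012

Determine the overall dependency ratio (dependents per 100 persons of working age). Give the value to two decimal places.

Total dependency ratio = (148,342 + 55,012) / 402,477 × 100 = 203,354 / 402,477 × 100 = 50.53

Total dependency ratio: 50.53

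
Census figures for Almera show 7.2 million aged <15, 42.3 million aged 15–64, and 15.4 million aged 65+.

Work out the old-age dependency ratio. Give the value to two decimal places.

Old-age dependency ratio = 15.4 / 42.3 × 100 = 36.41

Old-age dependency ratio: 36.41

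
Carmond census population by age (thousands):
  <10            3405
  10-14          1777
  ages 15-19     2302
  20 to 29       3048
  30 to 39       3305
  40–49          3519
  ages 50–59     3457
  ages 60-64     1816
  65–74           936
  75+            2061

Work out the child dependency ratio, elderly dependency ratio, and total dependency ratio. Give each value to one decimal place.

Youth dependency ratio: 29.7
Old-age dependency ratio: 17.2
Total dependency ratio: 46.9

0–14: 3405 + 1777 = 5182
15–64: 2302 + 3048 + 3305 + 3519 + 3457 + 1816 = 17447
65+: 936 + 2061 = 2997
Youth dependency ratio = 5182 / 17447 × 100 = 29.7
Old-age dependency ratio = 2997 / 17447 × 100 = 17.2
Total dependency ratio = (5182 + 2997) / 17447 × 100 = 8179 / 17447 × 100 = 46.9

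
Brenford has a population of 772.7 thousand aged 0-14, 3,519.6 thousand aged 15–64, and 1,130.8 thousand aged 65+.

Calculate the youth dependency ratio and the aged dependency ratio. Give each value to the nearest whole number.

Youth dependency ratio: 22
Old-age dependency ratio: 32

Youth dependency ratio = 772.7 / 3,519.6 × 100 = 22
Old-age dependency ratio = 1,130.8 / 3,519.6 × 100 = 32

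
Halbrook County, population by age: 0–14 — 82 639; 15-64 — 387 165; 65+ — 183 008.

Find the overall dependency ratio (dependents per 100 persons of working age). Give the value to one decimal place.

Total dependency ratio: 68.6

Total dependency ratio = (82 639 + 183 008) / 387 165 × 100 = 265 647 / 387 165 × 100 = 68.6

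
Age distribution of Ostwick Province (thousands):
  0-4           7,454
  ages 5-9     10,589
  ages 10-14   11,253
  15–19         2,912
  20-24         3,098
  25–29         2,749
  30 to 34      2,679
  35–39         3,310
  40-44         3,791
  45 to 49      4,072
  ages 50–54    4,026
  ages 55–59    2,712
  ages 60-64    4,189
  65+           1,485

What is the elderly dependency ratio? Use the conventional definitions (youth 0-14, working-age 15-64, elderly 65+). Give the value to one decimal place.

Old-age dependency ratio: 4.4

0–14: 7,454 + 10,589 + 11,253 = 29,296
15–64: 2,912 + 3,098 + 2,749 + 2,679 + 3,310 + 3,791 + 4,072 + 4,026 + 2,712 + 4,189 = 33,538
65+: 1,485
Old-age dependency ratio = 1,485 / 33,538 × 100 = 4.4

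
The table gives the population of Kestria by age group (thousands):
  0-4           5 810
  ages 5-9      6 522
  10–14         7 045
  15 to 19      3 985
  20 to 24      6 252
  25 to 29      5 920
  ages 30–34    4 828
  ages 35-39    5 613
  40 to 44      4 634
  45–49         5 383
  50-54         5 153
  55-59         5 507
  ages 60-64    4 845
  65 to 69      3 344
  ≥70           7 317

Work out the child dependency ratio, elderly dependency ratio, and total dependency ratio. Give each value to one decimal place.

0–14: 5 810 + 6 522 + 7 045 = 19 377
15–64: 3 985 + 6 252 + 5 920 + 4 828 + 5 613 + 4 634 + 5 383 + 5 153 + 5 507 + 4 845 = 52 120
65+: 3 344 + 7 317 = 10 661
Youth dependency ratio = 19 377 / 52 120 × 100 = 37.2
Old-age dependency ratio = 10 661 / 52 120 × 100 = 20.5
Total dependency ratio = (19 377 + 10 661) / 52 120 × 100 = 30 038 / 52 120 × 100 = 57.6

Youth dependency ratio: 37.2
Old-age dependency ratio: 20.5
Total dependency ratio: 57.6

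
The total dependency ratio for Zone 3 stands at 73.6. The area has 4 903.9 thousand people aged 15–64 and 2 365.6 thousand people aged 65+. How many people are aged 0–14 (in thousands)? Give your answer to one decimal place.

Aged 0–14: 1 243.7

Total dependency ratio = (youth + elderly) / working-age × 100
73.6 = (Y + 2 365.6) / 4 903.9 × 100
⇒ 1 243.7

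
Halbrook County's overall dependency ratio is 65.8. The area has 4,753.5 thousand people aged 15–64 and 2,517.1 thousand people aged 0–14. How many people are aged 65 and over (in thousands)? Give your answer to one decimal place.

Total dependency ratio = (youth + elderly) / working-age × 100
65.8 = (2,517.1 + E) / 4,753.5 × 100
⇒ 610.7

Aged 65 and over: 610.7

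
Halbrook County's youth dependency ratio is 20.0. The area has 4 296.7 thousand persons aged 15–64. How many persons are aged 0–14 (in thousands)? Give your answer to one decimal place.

Aged 0–14: 859.3

Youth dependency ratio = youth / working-age × 100
20.0 = Y / 4 296.7 × 100
⇒ 859.3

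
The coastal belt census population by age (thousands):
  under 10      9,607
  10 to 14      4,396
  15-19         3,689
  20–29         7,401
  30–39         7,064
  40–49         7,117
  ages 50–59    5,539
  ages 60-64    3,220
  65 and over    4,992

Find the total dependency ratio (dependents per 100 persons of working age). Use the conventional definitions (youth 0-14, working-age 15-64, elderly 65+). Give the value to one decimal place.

Total dependency ratio: 55.8

0–14: 9,607 + 4,396 = 14,003
15–64: 3,689 + 7,401 + 7,064 + 7,117 + 5,539 + 3,220 = 34,030
65+: 4,992
Total dependency ratio = (14,003 + 4,992) / 34,030 × 100 = 18,995 / 34,030 × 100 = 55.8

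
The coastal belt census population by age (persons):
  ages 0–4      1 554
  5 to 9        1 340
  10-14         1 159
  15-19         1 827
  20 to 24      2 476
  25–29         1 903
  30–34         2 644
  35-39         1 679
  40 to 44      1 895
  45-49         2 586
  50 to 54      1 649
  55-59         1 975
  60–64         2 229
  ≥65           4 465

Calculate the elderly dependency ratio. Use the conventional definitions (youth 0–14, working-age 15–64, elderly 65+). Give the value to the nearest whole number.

0–14: 1 554 + 1 340 + 1 159 = 4 053
15–64: 1 827 + 2 476 + 1 903 + 2 644 + 1 679 + 1 895 + 2 586 + 1 649 + 1 975 + 2 229 = 20 863
65+: 4 465
Old-age dependency ratio = 4 465 / 20 863 × 100 = 21

Old-age dependency ratio: 21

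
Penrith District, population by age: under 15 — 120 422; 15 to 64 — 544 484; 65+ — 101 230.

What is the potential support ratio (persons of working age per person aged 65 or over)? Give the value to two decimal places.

Potential support ratio: 5.38

Potential support ratio = 544 484 / 101 230 = 5.38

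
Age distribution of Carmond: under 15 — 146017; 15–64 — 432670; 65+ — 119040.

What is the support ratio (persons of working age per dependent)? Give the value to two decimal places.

Support ratio = 432670 / (146017 + 119040) = 432670 / 265057 = 1.63

Support ratio: 1.63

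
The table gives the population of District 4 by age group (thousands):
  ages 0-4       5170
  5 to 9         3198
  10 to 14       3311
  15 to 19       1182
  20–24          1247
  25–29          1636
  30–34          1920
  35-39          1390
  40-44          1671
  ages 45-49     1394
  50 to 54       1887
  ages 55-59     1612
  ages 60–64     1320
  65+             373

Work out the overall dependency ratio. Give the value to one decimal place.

0–14: 5170 + 3198 + 3311 = 11679
15–64: 1182 + 1247 + 1636 + 1920 + 1390 + 1671 + 1394 + 1887 + 1612 + 1320 = 15259
65+: 373
Total dependency ratio = (11679 + 373) / 15259 × 100 = 12052 / 15259 × 100 = 79.0

Total dependency ratio: 79.0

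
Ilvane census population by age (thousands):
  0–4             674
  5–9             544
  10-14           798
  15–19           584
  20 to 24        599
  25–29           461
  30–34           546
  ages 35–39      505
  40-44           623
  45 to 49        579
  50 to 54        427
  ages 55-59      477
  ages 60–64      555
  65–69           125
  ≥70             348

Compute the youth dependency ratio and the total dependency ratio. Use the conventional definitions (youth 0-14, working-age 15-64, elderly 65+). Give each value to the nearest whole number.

Youth dependency ratio: 38
Total dependency ratio: 46

0–14: 674 + 544 + 798 = 2016
15–64: 584 + 599 + 461 + 546 + 505 + 623 + 579 + 427 + 477 + 555 = 5356
65+: 125 + 348 = 473
Youth dependency ratio = 2016 / 5356 × 100 = 38
Total dependency ratio = (2016 + 473) / 5356 × 100 = 2489 / 5356 × 100 = 46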